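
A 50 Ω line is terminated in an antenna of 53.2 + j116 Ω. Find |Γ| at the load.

Γ = (Z_L − Z_0)/(Z_L + Z_0) = (3.2 + j116)/(103.2 + j116)
|Γ| = 116/155

|Γ| ≈ 0.747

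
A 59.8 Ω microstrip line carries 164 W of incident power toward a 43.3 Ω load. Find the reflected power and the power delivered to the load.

Γ = (43.3 − 59.8)/(43.3 + 59.8) = -0.16
|Γ|² = 0.0256
P_refl = |Γ|²·P_inc = 4.2 W, P_del = (1 − |Γ|²)·P_inc = 160 W

P_reflected ≈ 4.2 W; P_delivered ≈ 160 W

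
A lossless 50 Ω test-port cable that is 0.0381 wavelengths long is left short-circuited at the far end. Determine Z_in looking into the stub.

βl = 2π × 0.0381 = 13.7°
tan(βl) = 0.244
For a short-circuited stub, Z_in = jZ_0·tan(βl)

Z_in ≈ +j12.2 Ω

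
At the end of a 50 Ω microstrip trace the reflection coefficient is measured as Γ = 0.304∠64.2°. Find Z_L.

Z_L ≈ 54.8 + j33.1 Ω

Z_L = Z_0·(1 + Γ)/(1 − Γ) = 50·(1.13 + j0.274)/(0.868 − j0.274)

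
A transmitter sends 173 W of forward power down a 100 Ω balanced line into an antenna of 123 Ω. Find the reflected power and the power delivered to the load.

Γ = (123 − 100)/(123 + 100) = 0.103
|Γ|² = 0.0106
P_refl = |Γ|²·P_inc = 1.84 W, P_del = (1 − |Γ|²)·P_inc = 171 W

P_reflected ≈ 1.84 W; P_delivered ≈ 171 W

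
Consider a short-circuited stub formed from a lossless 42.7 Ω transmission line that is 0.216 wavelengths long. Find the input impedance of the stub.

βl = 2π × 0.216 = 77.8°
tan(βl) = 4.61
For a short-circuited stub, Z_in = jZ_0·tan(βl)

Z_in ≈ +j197 Ω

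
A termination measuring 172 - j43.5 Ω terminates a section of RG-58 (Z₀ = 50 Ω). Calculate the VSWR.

Γ = (Z_L − Z_0)/(Z_L + Z_0) = (122 − j43.5)/(222 − j43.5)
|Γ| = 130/226 = 0.573
VSWR = (1 + |Γ|)/(1 − |Γ|) = 1.57/0.427

VSWR ≈ 3.68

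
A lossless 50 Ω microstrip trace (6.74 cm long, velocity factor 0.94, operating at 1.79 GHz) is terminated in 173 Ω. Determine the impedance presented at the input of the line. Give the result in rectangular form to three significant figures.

λ = v/f = 0.94·c / 1.79 GHz = 0.158 m
βl = 2π·l/λ = 2π × 0.428 = 154°
tan(βl) = tan(154°) = -0.487
Z_in = Z_0·(Z_L + jZ_0·tanβl)/(Z_0 + jZ_L·tanβl)
     = 50·(173 − j24.4)/(50 − j84.3)

Z_in ≈ 55.7 + j69.6 Ω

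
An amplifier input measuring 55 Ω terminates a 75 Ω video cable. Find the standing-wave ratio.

VSWR ≈ 1.36

Γ = (55 − 75)/(55 + 75) = -0.154
VSWR = (1 + 0.154)/(1 − 0.154)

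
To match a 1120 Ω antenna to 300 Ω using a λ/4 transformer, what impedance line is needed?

Z_qwt ≈ 580 Ω

Z_qwt = √(Z_0·R_L) = √(300 × 1120) = √336000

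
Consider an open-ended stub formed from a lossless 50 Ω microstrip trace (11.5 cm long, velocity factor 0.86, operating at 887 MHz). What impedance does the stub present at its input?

Z_in ≈ +j64.8 Ω

λ = v/f = 0.86·c / 887 MHz = 0.291 m
βl = 2π·l/λ = 2π × 0.395 = 142°
tan(βl) = -0.772
For an open-ended stub, Z_in = −jZ_0·cot(βl) = −jZ_0/tan(βl)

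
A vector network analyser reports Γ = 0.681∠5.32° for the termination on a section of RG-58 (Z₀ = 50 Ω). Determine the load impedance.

Z_L = Z_0·(1 + Γ)/(1 − Γ) = 50·(1.68 + j0.0631)/(0.322 − j0.0631)

Z_L ≈ 249 + j58.7 Ω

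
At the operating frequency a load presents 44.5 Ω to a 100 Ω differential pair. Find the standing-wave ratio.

For a purely resistive load, VSWR = R_L/Z_0 or Z_0/R_L (whichever > 1) = 100/44.5

VSWR ≈ 2.25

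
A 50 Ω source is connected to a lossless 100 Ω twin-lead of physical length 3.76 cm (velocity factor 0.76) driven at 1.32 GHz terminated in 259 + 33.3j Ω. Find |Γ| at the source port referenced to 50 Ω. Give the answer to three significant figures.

|Γ| ≈ 0.265

λ = v/f = 0.76·c / 1.32 GHz = 0.173 m
βl = 2π·l/λ = 2π × 0.218 = 78.4°
tan(βl) = 4.86
Z_in = Z_0·(Z_L + jZ_0·tanβl)/(Z_0 + jZ_L·tanβl) = 40.1 − j22.6 Ω
Γ_s = (Z_in − Z_s)/(Z_in + Z_s) = (-9.85 − j22.6)/(90.1 − j22.6), |Γ_s| = 0.265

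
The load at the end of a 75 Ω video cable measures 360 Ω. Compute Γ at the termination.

Γ = (Z_L − Z_0)/(Z_L + Z_0) = (360 − 75)/(360 + 75) = 285/435

Γ = 0.655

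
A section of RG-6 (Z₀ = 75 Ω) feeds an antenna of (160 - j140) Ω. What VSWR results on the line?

Γ = (Z_L − Z_0)/(Z_L + Z_0) = (85 − j140)/(235 − j140)
|Γ| = 164/274 = 0.599
VSWR = (1 + |Γ|)/(1 − |Γ|) = 1.6/0.401

VSWR ≈ 3.98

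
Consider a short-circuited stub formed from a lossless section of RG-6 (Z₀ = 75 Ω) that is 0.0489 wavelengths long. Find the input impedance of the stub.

Z_in ≈ +j23.8 Ω

βl = 2π × 0.0489 = 17.6°
tan(βl) = 0.317
For a short-circuited stub, Z_in = jZ_0·tan(βl)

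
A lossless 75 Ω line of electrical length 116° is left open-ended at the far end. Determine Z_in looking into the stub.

Z_in ≈ +j36.6 Ω

tan(βl) = -2.05
For an open-ended stub, Z_in = −jZ_0·cot(βl) = −jZ_0/tan(βl)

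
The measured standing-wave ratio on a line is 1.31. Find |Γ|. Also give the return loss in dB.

|Γ| = (S − 1)/(S + 1) = (1.31 − 1)/(1.31 + 1) = 0.31/2.31
RL = −20·log₁₀|Γ| = −20·log₁₀(0.134)

|Γ| ≈ 0.134; return loss ≈ 17.4 dB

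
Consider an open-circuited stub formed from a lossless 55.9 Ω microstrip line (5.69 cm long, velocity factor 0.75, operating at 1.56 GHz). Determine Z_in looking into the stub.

Z_in ≈ +j71.6 Ω

λ = v/f = 0.75·c / 1.56 GHz = 0.144 m
βl = 2π·l/λ = 2π × 0.395 = 142°
tan(βl) = -0.781
For an open-circuited stub, Z_in = −jZ_0·cot(βl) = −jZ_0/tan(βl)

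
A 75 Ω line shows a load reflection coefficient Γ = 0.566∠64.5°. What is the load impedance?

Z_L ≈ 61.2 + j92 Ω

Z_L = Z_0·(1 + Γ)/(1 − Γ) = 75·(1.24 + j0.511)/(0.756 − j0.511)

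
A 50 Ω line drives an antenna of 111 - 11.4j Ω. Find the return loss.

RL ≈ 8.3 dB

Γ = (61 − j11.4)/(161 − j11.4), |Γ| = 0.384
RL = −20·log₁₀|Γ| = −20·log₁₀(0.384)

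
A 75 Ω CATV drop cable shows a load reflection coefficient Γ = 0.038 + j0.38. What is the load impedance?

Z_L ≈ 59.9 + j53.3 Ω

Z_L = Z_0·(1 + Γ)/(1 − Γ) = 75·(1.04 + j0.38)/(0.962 − j0.38)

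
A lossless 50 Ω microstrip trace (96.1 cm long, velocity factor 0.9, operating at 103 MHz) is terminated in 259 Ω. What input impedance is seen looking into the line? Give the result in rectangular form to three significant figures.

λ = v/f = 0.9·c / 103 MHz = 2.62 m
βl = 2π·l/λ = 2π × 0.367 = 132°
tan(βl) = tan(132°) = -1.11
Z_in = Z_0·(Z_L + jZ_0·tanβl)/(Z_0 + jZ_L·tanβl)
     = 50·(259 − j55.6)/(50 − j288)

Z_in ≈ 17 + j42 Ω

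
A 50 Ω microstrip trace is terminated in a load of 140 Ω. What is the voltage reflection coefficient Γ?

Γ = 0.474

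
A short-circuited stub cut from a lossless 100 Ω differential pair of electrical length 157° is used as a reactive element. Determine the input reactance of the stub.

tan(βl) = -0.424
For a short-circuited stub, Z_in = jZ_0·tan(βl)

X_in ≈ -42.4 Ω (capacitive)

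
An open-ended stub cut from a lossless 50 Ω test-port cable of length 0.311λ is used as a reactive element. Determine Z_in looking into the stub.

βl = 2π × 0.311 = 112°
tan(βl) = -2.48
For an open-ended stub, Z_in = −jZ_0·cot(βl) = −jZ_0/tan(βl)

Z_in ≈ +j20.2 Ω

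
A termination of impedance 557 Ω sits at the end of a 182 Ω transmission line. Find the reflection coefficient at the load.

Γ = 0.507

Γ = (Z_L − Z_0)/(Z_L + Z_0) = (557 − 182)/(557 + 182) = 375/739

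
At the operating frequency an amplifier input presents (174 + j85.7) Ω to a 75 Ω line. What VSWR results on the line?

VSWR ≈ 2.98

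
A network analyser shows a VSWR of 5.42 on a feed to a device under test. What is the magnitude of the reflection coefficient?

|Γ| ≈ 0.688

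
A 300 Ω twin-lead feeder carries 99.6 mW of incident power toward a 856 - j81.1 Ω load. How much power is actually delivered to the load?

|Γ| = |(556 − j81.1)/(1156 − j81.1)| = 0.485
|Γ|² = 0.235
P_refl = |Γ|²·P_inc = 23.4 mW, P_del = (1 − |Γ|²)·P_inc = 76.2 mW

P_delivered ≈ 76.2 mW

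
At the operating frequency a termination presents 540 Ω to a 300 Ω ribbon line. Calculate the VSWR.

VSWR ≈ 1.8

Γ = (540 − 300)/(540 + 300) = 0.286
VSWR = (1 + 0.286)/(1 − 0.286)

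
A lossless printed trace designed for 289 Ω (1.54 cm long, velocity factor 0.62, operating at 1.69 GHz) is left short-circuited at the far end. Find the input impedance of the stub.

λ = v/f = 0.62·c / 1.69 GHz = 0.11 m
βl = 2π·l/λ = 2π × 0.14 = 50.4°
tan(βl) = 1.21
For a short-circuited stub, Z_in = jZ_0·tan(βl)

Z_in ≈ +j349 Ω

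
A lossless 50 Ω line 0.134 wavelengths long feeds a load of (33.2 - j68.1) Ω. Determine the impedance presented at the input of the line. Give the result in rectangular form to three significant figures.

Z_in ≈ 10.8 − j7.97 Ω

βl = 2π × 0.134 = 48.2°
tan(βl) = tan(48.2°) = 1.12
Z_in = Z_0·(Z_L + jZ_0·tanβl)/(Z_0 + jZ_L·tanβl)
     = 50·(33.2 − j12.1)/(126 + j37.2)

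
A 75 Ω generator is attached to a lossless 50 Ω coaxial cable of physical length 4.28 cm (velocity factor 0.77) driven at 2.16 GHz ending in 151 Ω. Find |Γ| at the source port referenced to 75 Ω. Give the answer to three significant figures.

|Γ| ≈ 0.493

λ = v/f = 0.77·c / 2.16 GHz = 0.107 m
βl = 2π·l/λ = 2π × 0.4 = 144°
tan(βl) = -0.725
Z_in = Z_0·(Z_L + jZ_0·tanβl)/(Z_0 + jZ_L·tanβl) = 39.8 + j50.8 Ω
Γ_s = (Z_in − Z_s)/(Z_in + Z_s) = (-35.2 + j50.8)/(115 + j50.8), |Γ_s| = 0.493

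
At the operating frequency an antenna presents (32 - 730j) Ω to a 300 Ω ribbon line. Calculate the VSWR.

Γ = (Z_L − Z_0)/(Z_L + Z_0) = (-268 − j730)/(332 − j730)
|Γ| = 778/802 = 0.97
VSWR = (1 + |Γ|)/(1 − |Γ|) = 1.97/0.0303

VSWR ≈ 65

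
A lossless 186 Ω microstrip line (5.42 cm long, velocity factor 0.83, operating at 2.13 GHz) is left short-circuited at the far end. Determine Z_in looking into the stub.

λ = v/f = 0.83·c / 2.13 GHz = 0.117 m
βl = 2π·l/λ = 2π × 0.464 = 167°
tan(βl) = -0.233
For a short-circuited stub, Z_in = jZ_0·tan(βl)

Z_in ≈ −j43.2 Ω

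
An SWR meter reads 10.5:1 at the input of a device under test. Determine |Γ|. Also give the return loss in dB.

|Γ| ≈ 0.826; return loss ≈ 1.66 dB

|Γ| = (S − 1)/(S + 1) = (10.5 − 1)/(10.5 + 1) = 9.5/11.5
RL = −20·log₁₀|Γ| = −20·log₁₀(0.826)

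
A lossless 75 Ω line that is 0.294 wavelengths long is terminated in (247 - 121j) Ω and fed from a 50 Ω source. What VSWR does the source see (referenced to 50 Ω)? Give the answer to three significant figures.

VSWR ≈ 3.33

βl = 2π × 0.294 = 106°
tan(βl) = -3.52
Z_in = Z_0·(Z_L + jZ_0·tanβl)/(Z_0 + jZ_L·tanβl) = 21.2 + j29.8 Ω
Γ_s = (Z_in − Z_s)/(Z_in + Z_s) = (-28.8 + j29.8)/(71.2 + j29.8), |Γ_s| = 0.538
VSWR = (1 + |Γ_s|)/(1 − |Γ_s|)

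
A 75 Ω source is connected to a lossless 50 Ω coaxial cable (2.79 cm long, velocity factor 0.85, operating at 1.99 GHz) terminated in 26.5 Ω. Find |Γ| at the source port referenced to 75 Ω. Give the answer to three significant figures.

|Γ| ≈ 0.155

λ = v/f = 0.85·c / 1.99 GHz = 0.128 m
βl = 2π·l/λ = 2π × 0.218 = 78.4°
tan(βl) = 4.86
Z_in = Z_0·(Z_L + jZ_0·tanβl)/(Z_0 + jZ_L·tanβl) = 85.5 + j22.9 Ω
Γ_s = (Z_in − Z_s)/(Z_in + Z_s) = (10.5 + j22.9)/(160 + j22.9), |Γ_s| = 0.155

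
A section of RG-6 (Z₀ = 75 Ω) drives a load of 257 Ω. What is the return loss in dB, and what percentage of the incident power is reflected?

RL ≈ 5.22 dB; 30.1% of incident power reflected

Γ = (257 − 75)/(257 + 75) = 0.548
RL = −20·log₁₀(0.548) = 5.22 dB
P_refl/P_inc = |Γ|² = 0.301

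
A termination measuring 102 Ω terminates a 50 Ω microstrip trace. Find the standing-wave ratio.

VSWR ≈ 2.04

Γ = (102 − 50)/(102 + 50) = 0.342
VSWR = (1 + 0.342)/(1 − 0.342)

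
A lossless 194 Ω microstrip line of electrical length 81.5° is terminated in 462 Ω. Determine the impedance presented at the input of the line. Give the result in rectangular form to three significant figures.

Z_in ≈ 83 − j23.8 Ω

tan(βl) = tan(81.5°) = 6.69
Z_in = Z_0·(Z_L + jZ_0·tanβl)/(Z_0 + jZ_L·tanβl)
     = 194·(462 + j1300)/(194 + j3090)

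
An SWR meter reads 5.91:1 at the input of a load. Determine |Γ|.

|Γ| ≈ 0.711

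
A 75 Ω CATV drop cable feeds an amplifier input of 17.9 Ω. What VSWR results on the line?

For a purely resistive load, VSWR = R_L/Z_0 or Z_0/R_L (whichever > 1) = 75/17.9

VSWR ≈ 4.19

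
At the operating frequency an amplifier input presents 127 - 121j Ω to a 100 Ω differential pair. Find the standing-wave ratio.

VSWR ≈ 2.86

Γ = (Z_L − Z_0)/(Z_L + Z_0) = (27 − j121)/(227 − j121)
|Γ| = 124/257 = 0.482
VSWR = (1 + |Γ|)/(1 − |Γ|) = 1.48/0.518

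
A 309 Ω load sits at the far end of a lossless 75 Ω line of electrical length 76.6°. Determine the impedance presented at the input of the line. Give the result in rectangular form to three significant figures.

tan(βl) = tan(76.6°) = 4.2
Z_in = Z_0·(Z_L + jZ_0·tanβl)/(Z_0 + jZ_L·tanβl)
     = 75·(309 + j315)/(75 + j1300)

Z_in ≈ 19.2 − j16.8 Ω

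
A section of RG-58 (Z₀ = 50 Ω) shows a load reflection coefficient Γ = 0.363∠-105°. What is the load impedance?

Z_L = Z_0·(1 + Γ)/(1 − Γ) = 50·(0.906 − j0.351)/(1.09 + j0.351)

Z_L ≈ 32.9 − j26.6 Ω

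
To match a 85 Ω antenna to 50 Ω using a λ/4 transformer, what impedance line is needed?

Z_qwt = √(Z_0·R_L) = √(50 × 85) = √4250

Z_qwt ≈ 65.2 Ω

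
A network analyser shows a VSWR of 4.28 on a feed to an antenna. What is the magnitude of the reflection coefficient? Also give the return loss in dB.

|Γ| = (S − 1)/(S + 1) = (4.28 − 1)/(4.28 + 1) = 3.28/5.28
RL = −20·log₁₀|Γ| = −20·log₁₀(0.621)

|Γ| ≈ 0.621; return loss ≈ 4.14 dB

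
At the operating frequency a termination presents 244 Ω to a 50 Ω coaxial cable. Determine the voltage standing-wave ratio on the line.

Γ = (244 − 50)/(244 + 50) = 0.66
VSWR = (1 + 0.66)/(1 − 0.66)

VSWR ≈ 4.88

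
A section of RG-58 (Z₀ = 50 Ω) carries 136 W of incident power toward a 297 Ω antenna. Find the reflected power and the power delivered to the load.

P_reflected ≈ 68.9 W; P_delivered ≈ 67.1 W

Γ = (297 − 50)/(297 + 50) = 0.712
|Γ|² = 0.507
P_refl = |Γ|²·P_inc = 68.9 W, P_del = (1 − |Γ|²)·P_inc = 67.1 W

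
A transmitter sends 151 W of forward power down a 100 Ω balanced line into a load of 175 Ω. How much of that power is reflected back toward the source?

Γ = (175 − 100)/(175 + 100) = 0.273
|Γ|² = 0.0744
P_refl = |Γ|²·P_inc = 11.2 W, P_del = (1 − |Γ|²)·P_inc = 140 W

P_reflected ≈ 11.2 W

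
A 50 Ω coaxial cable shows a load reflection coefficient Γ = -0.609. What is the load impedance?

Z_L ≈ 12.2 Ω

Z_L = Z_0·(1 + Γ)/(1 − Γ) = 50·(0.391)/(1.61)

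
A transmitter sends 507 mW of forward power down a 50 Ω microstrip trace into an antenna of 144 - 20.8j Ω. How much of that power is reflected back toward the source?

P_reflected ≈ 123 mW

|Γ| = |(94 − j20.8)/(194 − j20.8)| = 0.493
|Γ|² = 0.243
P_refl = |Γ|²·P_inc = 123 mW, P_del = (1 − |Γ|²)·P_inc = 384 mW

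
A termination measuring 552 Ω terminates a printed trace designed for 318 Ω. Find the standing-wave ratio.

For a purely resistive load, VSWR = R_L/Z_0 or Z_0/R_L (whichever > 1) = 552/318

VSWR ≈ 1.74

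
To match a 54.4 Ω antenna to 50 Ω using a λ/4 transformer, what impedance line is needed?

Z_qwt = √(Z_0·R_L) = √(50 × 54.4) = √2720

Z_qwt ≈ 52.2 Ω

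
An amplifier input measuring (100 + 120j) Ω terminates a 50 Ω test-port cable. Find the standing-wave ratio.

Γ = (Z_L − Z_0)/(Z_L + Z_0) = (50 + j120)/(150 + j120)
|Γ| = 130/192 = 0.677
VSWR = (1 + |Γ|)/(1 − |Γ|) = 1.68/0.323

VSWR ≈ 5.19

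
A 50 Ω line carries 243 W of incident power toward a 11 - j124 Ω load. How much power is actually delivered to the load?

|Γ| = |(-39 − j124)/(61 − j124)| = 0.941
|Γ|² = 0.885
P_refl = |Γ|²·P_inc = 215 W, P_del = (1 − |Γ|²)·P_inc = 28 W

P_delivered ≈ 28 W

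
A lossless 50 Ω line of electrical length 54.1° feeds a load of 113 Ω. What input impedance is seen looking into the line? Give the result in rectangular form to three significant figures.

Z_in ≈ 30.6 − j26.4 Ω

tan(βl) = tan(54.1°) = 1.38
Z_in = Z_0·(Z_L + jZ_0·tanβl)/(Z_0 + jZ_L·tanβl)
     = 50·(113 + j69.1)/(50 + j156)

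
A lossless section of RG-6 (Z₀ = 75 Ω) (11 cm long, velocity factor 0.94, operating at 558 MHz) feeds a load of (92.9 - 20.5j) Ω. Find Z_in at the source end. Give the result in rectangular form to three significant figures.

Z_in ≈ 54.9 + j5.79 Ω

λ = v/f = 0.94·c / 558 MHz = 0.505 m
βl = 2π·l/λ = 2π × 0.218 = 78.4°
tan(βl) = tan(78.4°) = 4.85
Z_in = Z_0·(Z_L + jZ_0·tanβl)/(Z_0 + jZ_L·tanβl)
     = 75·(92.9 + j343)/(174 + j451)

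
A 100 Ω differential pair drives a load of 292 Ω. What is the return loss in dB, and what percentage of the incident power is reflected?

RL ≈ 6.2 dB; 24% of incident power reflected

Γ = (292 − 100)/(292 + 100) = 0.49
RL = −20·log₁₀(0.49) = 6.2 dB
P_refl/P_inc = |Γ|² = 0.24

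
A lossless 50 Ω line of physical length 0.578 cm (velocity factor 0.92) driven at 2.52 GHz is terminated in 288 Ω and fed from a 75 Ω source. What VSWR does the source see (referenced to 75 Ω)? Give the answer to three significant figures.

VSWR ≈ 4.36

λ = v/f = 0.92·c / 2.52 GHz = 0.11 m
βl = 2π·l/λ = 2π × 0.0528 = 19°
tan(βl) = 0.344
Z_in = Z_0·(Z_L + jZ_0·tanβl)/(Z_0 + jZ_L·tanβl) = 65.3 − j112 Ω
Γ_s = (Z_in − Z_s)/(Z_in + Z_s) = (-9.7 − j112)/(140 − j112), |Γ_s| = 0.627
VSWR = (1 + |Γ_s|)/(1 − |Γ_s|)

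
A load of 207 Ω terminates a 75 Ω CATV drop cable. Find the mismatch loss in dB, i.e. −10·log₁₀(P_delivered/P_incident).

mismatch loss ≈ 1.07 dB

Γ = (207 − 75)/(207 + 75) = 0.468
|Γ|² = 0.219, so P_del/P_inc = 1 − |Γ|² = 0.781
ML = −10·log₁₀(1 − |Γ|²)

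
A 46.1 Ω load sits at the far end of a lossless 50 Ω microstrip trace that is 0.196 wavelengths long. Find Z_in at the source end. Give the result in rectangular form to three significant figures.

βl = 2π × 0.196 = 70.6°
tan(βl) = tan(70.6°) = 2.83
Z_in = Z_0·(Z_L + jZ_0·tanβl)/(Z_0 + jZ_L·tanβl)
     = 50·(46.1 + j142)/(50 + j131)

Z_in ≈ 53.2 + j2.71 Ω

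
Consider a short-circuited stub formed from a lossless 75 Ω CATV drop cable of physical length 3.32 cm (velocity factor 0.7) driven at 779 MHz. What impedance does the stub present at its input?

Z_in ≈ +j73.3 Ω

λ = v/f = 0.7·c / 779 MHz = 0.27 m
βl = 2π·l/λ = 2π × 0.123 = 44.3°
tan(βl) = 0.977
For a short-circuited stub, Z_in = jZ_0·tan(βl)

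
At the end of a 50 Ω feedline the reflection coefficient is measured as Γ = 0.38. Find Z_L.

Z_L ≈ 111 Ω

Z_L = Z_0·(1 + Γ)/(1 − Γ) = 50·(1.38)/(0.62)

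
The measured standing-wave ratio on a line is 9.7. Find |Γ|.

|Γ| = (S − 1)/(S + 1) = (9.7 − 1)/(9.7 + 1) = 8.7/10.7

|Γ| ≈ 0.813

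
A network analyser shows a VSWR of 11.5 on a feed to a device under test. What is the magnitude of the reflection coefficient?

|Γ| ≈ 0.84

|Γ| = (S − 1)/(S + 1) = (11.5 − 1)/(11.5 + 1) = 10.5/12.5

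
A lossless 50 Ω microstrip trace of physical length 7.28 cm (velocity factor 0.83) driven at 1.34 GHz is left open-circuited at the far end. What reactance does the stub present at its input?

X_in ≈ 61.8 Ω (inductive)

λ = v/f = 0.83·c / 1.34 GHz = 0.186 m
βl = 2π·l/λ = 2π × 0.392 = 141°
tan(βl) = -0.809
For an open-circuited stub, Z_in = −jZ_0·cot(βl) = −jZ_0/tan(βl)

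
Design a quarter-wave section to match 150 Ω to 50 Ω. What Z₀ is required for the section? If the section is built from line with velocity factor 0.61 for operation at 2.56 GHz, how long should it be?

Z_qwt = √(Z_0·R_L) = √(50 × 150) = √7500
λ = 0.61·c/f = 0.0715 m, so l = λ/4 = 0.0179 m

Z_qwt ≈ 86.6 Ω; length ≈ 1.79 cm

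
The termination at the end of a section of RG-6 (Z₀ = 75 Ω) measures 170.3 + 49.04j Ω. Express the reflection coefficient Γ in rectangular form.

Γ ≈ 0.412 + j0.118

Γ = (Z_L − Z_0)/(Z_L + Z_0) = (95.3 + j49.04)/(245.3 + j49.04)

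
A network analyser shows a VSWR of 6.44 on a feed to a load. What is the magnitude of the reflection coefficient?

|Γ| ≈ 0.731

|Γ| = (S − 1)/(S + 1) = (6.44 − 1)/(6.44 + 1) = 5.44/7.44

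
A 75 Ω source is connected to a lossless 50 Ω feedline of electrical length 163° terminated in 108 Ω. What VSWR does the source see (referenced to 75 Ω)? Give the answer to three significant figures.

VSWR ≈ 1.65

tan(βl) = -0.306
Z_in = Z_0·(Z_L + jZ_0·tanβl)/(Z_0 + jZ_L·tanβl) = 82.2 + j39 Ω
Γ_s = (Z_in − Z_s)/(Z_in + Z_s) = (7.23 + j39)/(157 + j39), |Γ_s| = 0.245
VSWR = (1 + |Γ_s|)/(1 − |Γ_s|)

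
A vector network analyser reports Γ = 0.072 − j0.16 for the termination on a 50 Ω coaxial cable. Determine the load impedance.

Z_L = Z_0·(1 + Γ)/(1 − Γ) = 50·(1.07 − j0.16)/(0.928 + j0.16)

Z_L ≈ 54.6 − j18 Ω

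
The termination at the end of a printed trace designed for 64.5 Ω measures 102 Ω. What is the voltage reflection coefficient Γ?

Γ = 0.225

Γ = (Z_L − Z_0)/(Z_L + Z_0) = (102 − 64.5)/(102 + 64.5) = 37.5/166.5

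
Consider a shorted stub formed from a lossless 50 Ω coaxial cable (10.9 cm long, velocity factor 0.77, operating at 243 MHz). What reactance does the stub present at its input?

X_in ≈ 43.9 Ω (inductive)

λ = v/f = 0.77·c / 243 MHz = 0.951 m
βl = 2π·l/λ = 2π × 0.115 = 41.3°
tan(βl) = 0.878
For a shorted stub, Z_in = jZ_0·tan(βl)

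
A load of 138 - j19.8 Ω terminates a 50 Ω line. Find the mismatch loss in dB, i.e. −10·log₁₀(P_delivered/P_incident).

Γ = (88 − j19.8)/(188 − j19.8), |Γ| = 0.477
|Γ|² = 0.228, so P_del/P_inc = 1 − |Γ|² = 0.772
ML = −10·log₁₀(1 − |Γ|²)

mismatch loss ≈ 1.12 dB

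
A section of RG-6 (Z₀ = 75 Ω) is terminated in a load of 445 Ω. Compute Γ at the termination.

Γ = 0.712

Γ = (Z_L − Z_0)/(Z_L + Z_0) = (445 − 75)/(445 + 75) = 370/520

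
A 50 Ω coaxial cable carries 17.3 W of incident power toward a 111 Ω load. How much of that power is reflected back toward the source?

Γ = (111 − 50)/(111 + 50) = 0.379
|Γ|² = 0.144
P_refl = |Γ|²·P_inc = 2.48 W, P_del = (1 − |Γ|²)·P_inc = 14.8 W

P_reflected ≈ 2.48 W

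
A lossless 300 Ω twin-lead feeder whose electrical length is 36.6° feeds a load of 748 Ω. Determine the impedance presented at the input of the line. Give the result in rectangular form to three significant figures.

tan(βl) = tan(36.6°) = 0.743
Z_in = Z_0·(Z_L + jZ_0·tanβl)/(Z_0 + jZ_L·tanβl)
     = 300·(748 + j223)/(300 + j556)

Z_in ≈ 262 − j262 Ω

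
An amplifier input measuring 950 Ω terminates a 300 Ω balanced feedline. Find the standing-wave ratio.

VSWR ≈ 3.17

For a purely resistive load, VSWR = R_L/Z_0 or Z_0/R_L (whichever > 1) = 950/300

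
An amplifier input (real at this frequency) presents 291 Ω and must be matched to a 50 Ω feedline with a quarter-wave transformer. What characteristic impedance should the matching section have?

Z_qwt = √(Z_0·R_L) = √(50 × 291) = √14550

Z_qwt ≈ 121 Ω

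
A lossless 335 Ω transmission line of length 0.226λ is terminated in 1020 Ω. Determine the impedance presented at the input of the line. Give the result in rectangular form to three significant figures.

βl = 2π × 0.226 = 81.4°
tan(βl) = tan(81.4°) = 6.58
Z_in = Z_0·(Z_L + jZ_0·tanβl)/(Z_0 + jZ_L·tanβl)
     = 335·(1020 + j2200)/(335 + j6710)

Z_in ≈ 112 − j45.3 Ω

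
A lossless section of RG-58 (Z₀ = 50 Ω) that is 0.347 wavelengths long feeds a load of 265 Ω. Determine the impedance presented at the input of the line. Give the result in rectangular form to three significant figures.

βl = 2π × 0.347 = 125°
tan(βl) = tan(125°) = -1.43
Z_in = Z_0·(Z_L + jZ_0·tanβl)/(Z_0 + jZ_L·tanβl)
     = 50·(265 − j71.6)/(50 − j380)

Z_in ≈ 13.8 + j33.1 Ω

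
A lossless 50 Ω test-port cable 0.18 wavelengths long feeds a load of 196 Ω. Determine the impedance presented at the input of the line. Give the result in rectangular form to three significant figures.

Z_in ≈ 15.4 − j21.7 Ω

βl = 2π × 0.18 = 64.8°
tan(βl) = tan(64.8°) = 2.13
Z_in = Z_0·(Z_L + jZ_0·tanβl)/(Z_0 + jZ_L·tanβl)
     = 50·(196 + j106)/(50 + j417)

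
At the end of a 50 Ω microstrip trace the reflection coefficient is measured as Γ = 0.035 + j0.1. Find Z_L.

Z_L = Z_0·(1 + Γ)/(1 − Γ) = 50·(1.03 + j0.1)/(0.965 − j0.1)

Z_L ≈ 52.5 + j10.6 Ω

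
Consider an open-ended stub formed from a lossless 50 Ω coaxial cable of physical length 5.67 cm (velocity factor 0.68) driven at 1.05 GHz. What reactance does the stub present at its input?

λ = v/f = 0.68·c / 1.05 GHz = 0.194 m
βl = 2π·l/λ = 2π × 0.292 = 105°
tan(βl) = -3.72
For an open-ended stub, Z_in = −jZ_0·cot(βl) = −jZ_0/tan(βl)

X_in ≈ 13.5 Ω (inductive)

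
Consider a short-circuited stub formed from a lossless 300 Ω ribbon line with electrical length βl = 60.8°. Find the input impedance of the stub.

Z_in ≈ +j537 Ω

tan(βl) = 1.79
For a short-circuited stub, Z_in = jZ_0·tan(βl)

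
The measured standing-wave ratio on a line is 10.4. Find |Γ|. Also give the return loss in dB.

|Γ| ≈ 0.825; return loss ≈ 1.68 dB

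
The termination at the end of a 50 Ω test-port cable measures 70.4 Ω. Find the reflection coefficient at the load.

Γ = (Z_L − Z_0)/(Z_L + Z_0) = (70.4 − 50)/(70.4 + 50) = 20.4/120.4

Γ = 0.169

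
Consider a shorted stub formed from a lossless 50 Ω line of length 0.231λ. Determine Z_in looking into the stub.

βl = 2π × 0.231 = 83.2°
tan(βl) = 8.34
For a shorted stub, Z_in = jZ_0·tan(βl)

Z_in ≈ +j417 Ω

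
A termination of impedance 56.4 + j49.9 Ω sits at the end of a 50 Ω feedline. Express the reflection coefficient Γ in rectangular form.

Γ ≈ 0.23 + j0.361

Γ = (Z_L − Z_0)/(Z_L + Z_0) = (6.4 + j49.9)/(106.4 + j49.9)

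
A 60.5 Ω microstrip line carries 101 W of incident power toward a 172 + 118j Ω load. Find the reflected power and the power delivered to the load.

|Γ| = |(111.5 + j118)/(232.5 + j118)| = 0.623
|Γ|² = 0.388
P_refl = |Γ|²·P_inc = 39.2 W, P_del = (1 − |Γ|²)·P_inc = 61.8 W

P_reflected ≈ 39.2 W; P_delivered ≈ 61.8 W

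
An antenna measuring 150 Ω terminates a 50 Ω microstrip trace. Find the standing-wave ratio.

VSWR ≈ 3

Γ = (150 − 50)/(150 + 50) = 0.5
VSWR = (1 + 0.5)/(1 − 0.5)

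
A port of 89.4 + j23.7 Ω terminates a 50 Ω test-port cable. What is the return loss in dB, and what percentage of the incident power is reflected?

Γ = (39.4 + j23.7)/(139.4 + j23.7), |Γ| = 0.325
RL = −20·log₁₀(0.325) = 9.76 dB
P_refl/P_inc = |Γ|² = 0.106

RL ≈ 9.76 dB; 10.6% of incident power reflected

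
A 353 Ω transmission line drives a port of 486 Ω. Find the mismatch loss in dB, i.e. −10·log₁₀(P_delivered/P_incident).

Γ = (486 − 353)/(486 + 353) = 0.159
|Γ|² = 0.0251, so P_del/P_inc = 1 − |Γ|² = 0.975
ML = −10·log₁₀(1 − |Γ|²)

mismatch loss ≈ 0.111 dB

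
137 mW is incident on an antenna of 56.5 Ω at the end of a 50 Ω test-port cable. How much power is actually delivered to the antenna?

Γ = (56.5 − 50)/(56.5 + 50) = 0.061
|Γ|² = 0.00373
P_refl = |Γ|²·P_inc = 0.51 mW, P_del = (1 − |Γ|²)·P_inc = 136 mW

P_delivered ≈ 136 mW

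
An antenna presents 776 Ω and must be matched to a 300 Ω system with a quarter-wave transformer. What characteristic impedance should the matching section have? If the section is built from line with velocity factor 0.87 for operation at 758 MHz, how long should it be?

Z_qwt = √(Z_0·R_L) = √(300 × 776) = √232800
λ = 0.87·c/f = 0.344 m, so l = λ/4 = 0.0861 m

Z_qwt ≈ 482 Ω; length ≈ 8.61 cm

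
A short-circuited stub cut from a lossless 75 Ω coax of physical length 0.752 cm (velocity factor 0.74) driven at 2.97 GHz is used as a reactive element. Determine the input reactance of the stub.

X_in ≈ 54.9 Ω (inductive)

λ = v/f = 0.74·c / 2.97 GHz = 0.0747 m
βl = 2π·l/λ = 2π × 0.101 = 36.2°
tan(βl) = 0.732
For a short-circuited stub, Z_in = jZ_0·tan(βl)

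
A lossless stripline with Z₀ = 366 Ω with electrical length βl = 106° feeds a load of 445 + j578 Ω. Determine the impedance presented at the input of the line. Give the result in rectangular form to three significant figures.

tan(βl) = tan(106°) = -3.49
Z_in = Z_0·(Z_L + jZ_0·tanβl)/(Z_0 + jZ_L·tanβl)
     = 366·(445 − j698)/(2380 − j1550)

Z_in ≈ 97.1 − j44.1 Ω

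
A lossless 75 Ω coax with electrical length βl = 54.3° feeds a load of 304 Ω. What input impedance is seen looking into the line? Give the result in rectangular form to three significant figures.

Z_in ≈ 27.2 − j49.1 Ω

tan(βl) = tan(54.3°) = 1.39
Z_in = Z_0·(Z_L + jZ_0·tanβl)/(Z_0 + jZ_L·tanβl)
     = 75·(304 + j104)/(75 + j423)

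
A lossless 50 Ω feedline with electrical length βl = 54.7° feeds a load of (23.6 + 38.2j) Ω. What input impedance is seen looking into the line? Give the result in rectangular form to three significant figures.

tan(βl) = tan(54.7°) = 1.41
Z_in = Z_0·(Z_L + jZ_0·tanβl)/(Z_0 + jZ_L·tanβl)
     = 50·(23.6 + j109)/(-3.95 + j33.3)

Z_in ≈ 157 − j54 Ω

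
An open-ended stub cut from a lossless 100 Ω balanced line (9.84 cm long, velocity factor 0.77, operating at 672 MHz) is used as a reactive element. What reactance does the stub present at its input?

λ = v/f = 0.77·c / 672 MHz = 0.344 m
βl = 2π·l/λ = 2π × 0.286 = 103°
tan(βl) = -4.31
For an open-ended stub, Z_in = −jZ_0·cot(βl) = −jZ_0/tan(βl)

X_in ≈ 23.2 Ω (inductive)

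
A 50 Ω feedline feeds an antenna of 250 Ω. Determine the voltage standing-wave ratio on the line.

For a purely resistive load, VSWR = R_L/Z_0 or Z_0/R_L (whichever > 1) = 250/50

VSWR ≈ 5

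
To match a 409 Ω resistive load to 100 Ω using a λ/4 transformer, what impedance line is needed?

Z_qwt ≈ 202 Ω

Z_qwt = √(Z_0·R_L) = √(100 × 409) = √40900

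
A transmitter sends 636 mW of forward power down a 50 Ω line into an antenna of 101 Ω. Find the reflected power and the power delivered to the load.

Γ = (101 − 50)/(101 + 50) = 0.338
|Γ|² = 0.114
P_refl = |Γ|²·P_inc = 72.6 mW, P_del = (1 − |Γ|²)·P_inc = 563 mW

P_reflected ≈ 72.6 mW; P_delivered ≈ 563 mW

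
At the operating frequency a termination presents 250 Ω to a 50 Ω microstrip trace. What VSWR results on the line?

VSWR ≈ 5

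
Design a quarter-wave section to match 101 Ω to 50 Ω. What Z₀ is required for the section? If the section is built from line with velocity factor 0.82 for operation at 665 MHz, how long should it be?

Z_qwt ≈ 71.1 Ω; length ≈ 9.25 cm

Z_qwt = √(Z_0·R_L) = √(50 × 101) = √5050
λ = 0.82·c/f = 0.37 m, so l = λ/4 = 0.0925 m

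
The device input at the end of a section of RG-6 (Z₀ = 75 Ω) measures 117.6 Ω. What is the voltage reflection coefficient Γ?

Γ = (Z_L − Z_0)/(Z_L + Z_0) = (117.6 − 75)/(117.6 + 75) = 42.6/192.6

Γ = 0.221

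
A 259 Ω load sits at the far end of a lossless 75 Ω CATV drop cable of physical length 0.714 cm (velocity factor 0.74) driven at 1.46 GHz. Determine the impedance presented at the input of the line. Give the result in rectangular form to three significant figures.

Z_in ≈ 135 − j119 Ω

λ = v/f = 0.74·c / 1.46 GHz = 0.152 m
βl = 2π·l/λ = 2π × 0.047 = 16.9°
tan(βl) = tan(16.9°) = 0.304
Z_in = Z_0·(Z_L + jZ_0·tanβl)/(Z_0 + jZ_L·tanβl)
     = 75·(259 + j22.8)/(75 + j78.7)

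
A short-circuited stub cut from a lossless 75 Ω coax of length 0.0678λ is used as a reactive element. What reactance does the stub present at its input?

βl = 2π × 0.0678 = 24.4°
tan(βl) = 0.454
For a short-circuited stub, Z_in = jZ_0·tan(βl)

X_in ≈ 34 Ω (inductive)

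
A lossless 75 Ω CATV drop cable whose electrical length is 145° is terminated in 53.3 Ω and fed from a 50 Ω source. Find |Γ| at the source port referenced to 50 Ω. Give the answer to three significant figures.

|Γ| ≈ 0.216

tan(βl) = -0.7
Z_in = Z_0·(Z_L + jZ_0·tanβl)/(Z_0 + jZ_L·tanβl) = 63.7 − j20.8 Ω
Γ_s = (Z_in − Z_s)/(Z_in + Z_s) = (13.7 − j20.8)/(114 − j20.8), |Γ_s| = 0.216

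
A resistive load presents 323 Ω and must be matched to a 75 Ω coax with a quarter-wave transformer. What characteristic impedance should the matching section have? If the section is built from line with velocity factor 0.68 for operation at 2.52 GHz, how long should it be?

Z_qwt ≈ 156 Ω; length ≈ 2.02 cm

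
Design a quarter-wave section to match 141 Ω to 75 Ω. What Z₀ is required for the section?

Z_qwt = √(Z_0·R_L) = √(75 × 141) = √10580

Z_qwt ≈ 103 Ω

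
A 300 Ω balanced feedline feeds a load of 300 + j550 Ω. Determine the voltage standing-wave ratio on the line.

VSWR ≈ 5.17

Γ = (Z_L − Z_0)/(Z_L + Z_0) = (0 + j550)/(600 + j550)
|Γ| = 550/814 = 0.676
VSWR = (1 + |Γ|)/(1 − |Γ|) = 1.68/0.324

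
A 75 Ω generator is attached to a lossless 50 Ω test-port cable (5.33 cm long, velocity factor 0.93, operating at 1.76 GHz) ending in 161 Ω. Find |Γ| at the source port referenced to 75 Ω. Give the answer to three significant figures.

|Γ| ≈ 0.612

λ = v/f = 0.93·c / 1.76 GHz = 0.159 m
βl = 2π·l/λ = 2π × 0.336 = 121°
tan(βl) = -1.66
Z_in = Z_0·(Z_L + jZ_0·tanβl)/(Z_0 + jZ_L·tanβl) = 20.4 + j26.3 Ω
Γ_s = (Z_in − Z_s)/(Z_in + Z_s) = (-54.6 + j26.3)/(95.4 + j26.3), |Γ_s| = 0.612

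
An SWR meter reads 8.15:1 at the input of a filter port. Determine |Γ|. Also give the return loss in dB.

|Γ| = (S − 1)/(S + 1) = (8.15 − 1)/(8.15 + 1) = 7.15/9.15
RL = −20·log₁₀|Γ| = −20·log₁₀(0.781)

|Γ| ≈ 0.781; return loss ≈ 2.14 dB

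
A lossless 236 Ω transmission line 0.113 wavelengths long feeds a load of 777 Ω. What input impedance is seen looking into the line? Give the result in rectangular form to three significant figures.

Z_in ≈ 150 − j222 Ω

βl = 2π × 0.113 = 40.7°
tan(βl) = tan(40.7°) = 0.86
Z_in = Z_0·(Z_L + jZ_0·tanβl)/(Z_0 + jZ_L·tanβl)
     = 236·(777 + j203)/(236 + j668)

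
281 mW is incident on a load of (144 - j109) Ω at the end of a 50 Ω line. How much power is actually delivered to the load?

P_delivered ≈ 163 mW

|Γ| = |(94 − j109)/(194 − j109)| = 0.647
|Γ|² = 0.418
P_refl = |Γ|²·P_inc = 118 mW, P_del = (1 − |Γ|²)·P_inc = 163 mW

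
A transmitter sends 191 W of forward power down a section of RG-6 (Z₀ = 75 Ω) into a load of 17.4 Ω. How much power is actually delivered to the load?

P_delivered ≈ 117 W

Γ = (17.4 − 75)/(17.4 + 75) = -0.623
|Γ|² = 0.389
P_refl = |Γ|²·P_inc = 74.2 W, P_del = (1 − |Γ|²)·P_inc = 117 W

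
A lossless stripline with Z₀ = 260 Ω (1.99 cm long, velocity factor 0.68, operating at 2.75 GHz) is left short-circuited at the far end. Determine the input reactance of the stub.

X_in ≈ -2260 Ω (capacitive)

λ = v/f = 0.68·c / 2.75 GHz = 0.0742 m
βl = 2π·l/λ = 2π × 0.268 = 96.6°
tan(βl) = -8.68
For a short-circuited stub, Z_in = jZ_0·tan(βl)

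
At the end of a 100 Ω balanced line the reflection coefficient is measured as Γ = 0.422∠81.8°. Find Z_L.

Z_L ≈ 77.7 + j79 Ω

Z_L = Z_0·(1 + Γ)/(1 − Γ) = 100·(1.06 + j0.418)/(0.94 − j0.418)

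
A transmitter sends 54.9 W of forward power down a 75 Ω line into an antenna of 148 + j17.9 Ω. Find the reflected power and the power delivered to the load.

P_reflected ≈ 6.2 W; P_delivered ≈ 48.7 W

|Γ| = |(73 + j17.9)/(223 + j17.9)| = 0.336
|Γ|² = 0.113
P_refl = |Γ|²·P_inc = 6.2 W, P_del = (1 − |Γ|²)·P_inc = 48.7 W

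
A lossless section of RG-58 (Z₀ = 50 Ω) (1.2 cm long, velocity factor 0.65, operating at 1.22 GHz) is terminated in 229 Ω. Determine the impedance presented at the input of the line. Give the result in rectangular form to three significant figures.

Z_in ≈ 44.7 − j78.9 Ω

λ = v/f = 0.65·c / 1.22 GHz = 0.16 m
βl = 2π·l/λ = 2π × 0.0751 = 27°
tan(βl) = tan(27°) = 0.51
Z_in = Z_0·(Z_L + jZ_0·tanβl)/(Z_0 + jZ_L·tanβl)
     = 50·(229 + j25.5)/(50 + j117)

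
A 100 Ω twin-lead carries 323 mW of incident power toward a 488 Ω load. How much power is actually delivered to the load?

P_delivered ≈ 182 mW

Γ = (488 − 100)/(488 + 100) = 0.66
|Γ|² = 0.435
P_refl = |Γ|²·P_inc = 141 mW, P_del = (1 − |Γ|²)·P_inc = 182 mW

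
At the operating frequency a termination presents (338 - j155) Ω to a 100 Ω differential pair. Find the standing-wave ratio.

Γ = (Z_L − Z_0)/(Z_L + Z_0) = (238 − j155)/(438 − j155)
|Γ| = 284/465 = 0.611
VSWR = (1 + |Γ|)/(1 − |Γ|) = 1.61/0.389

VSWR ≈ 4.15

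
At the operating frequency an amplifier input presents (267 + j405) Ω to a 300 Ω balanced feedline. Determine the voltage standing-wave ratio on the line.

Γ = (Z_L − Z_0)/(Z_L + Z_0) = (-33 + j405)/(567 + j405)
|Γ| = 406/697 = 0.583
VSWR = (1 + |Γ|)/(1 − |Γ|) = 1.58/0.417

VSWR ≈ 3.8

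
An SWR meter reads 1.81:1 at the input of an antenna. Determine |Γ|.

|Γ| ≈ 0.288

|Γ| = (S − 1)/(S + 1) = (1.81 − 1)/(1.81 + 1) = 0.81/2.81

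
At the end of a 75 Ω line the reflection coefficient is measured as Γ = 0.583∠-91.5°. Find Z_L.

Z_L = Z_0·(1 + Γ)/(1 − Γ) = 75·(0.985 − j0.583)/(1.02 + j0.583)

Z_L ≈ 36.1 − j63.8 Ω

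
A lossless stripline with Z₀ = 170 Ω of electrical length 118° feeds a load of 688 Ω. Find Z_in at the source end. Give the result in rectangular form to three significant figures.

Z_in ≈ 53 + j83.4 Ω

tan(βl) = tan(118°) = -1.88
Z_in = Z_0·(Z_L + jZ_0·tanβl)/(Z_0 + jZ_L·tanβl)
     = 170·(688 − j320)/(170 − j1290)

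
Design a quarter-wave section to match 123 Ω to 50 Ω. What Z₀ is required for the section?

Z_qwt ≈ 78.4 Ω

Z_qwt = √(Z_0·R_L) = √(50 × 123) = √6150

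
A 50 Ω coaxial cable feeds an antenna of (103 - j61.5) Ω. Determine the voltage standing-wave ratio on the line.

VSWR ≈ 2.94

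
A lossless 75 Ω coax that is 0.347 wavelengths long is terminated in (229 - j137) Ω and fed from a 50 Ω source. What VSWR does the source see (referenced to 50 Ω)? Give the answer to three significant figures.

βl = 2π × 0.347 = 125°
tan(βl) = -1.43
Z_in = Z_0·(Z_L + jZ_0·tanβl)/(Z_0 + jZ_L·tanβl) = 32.1 + j64.2 Ω
Γ_s = (Z_in − Z_s)/(Z_in + Z_s) = (-17.9 + j64.2)/(82.1 + j64.2), |Γ_s| = 0.639
VSWR = (1 + |Γ_s|)/(1 − |Γ_s|)

VSWR ≈ 4.55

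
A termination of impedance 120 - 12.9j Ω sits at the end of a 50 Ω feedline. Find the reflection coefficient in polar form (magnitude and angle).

Γ ≈ 0.417 ∠ -6.1°

Γ = (Z_L − Z_0)/(Z_L + Z_0) = (70 − j12.9)/(170 − j12.9)
|Γ| = 71.2/170 = 0.417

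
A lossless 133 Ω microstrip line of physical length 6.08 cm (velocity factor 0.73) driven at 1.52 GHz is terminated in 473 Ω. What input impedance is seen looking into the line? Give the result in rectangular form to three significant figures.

λ = v/f = 0.73·c / 1.52 GHz = 0.144 m
βl = 2π·l/λ = 2π × 0.422 = 152°
tan(βl) = tan(152°) = -0.534
Z_in = Z_0·(Z_L + jZ_0·tanβl)/(Z_0 + jZ_L·tanβl)
     = 133·(473 − j71)/(133 − j252)

Z_in ≈ 132 + j180 Ω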